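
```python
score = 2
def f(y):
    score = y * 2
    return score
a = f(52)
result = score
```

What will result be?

Step 1: Global score = 2.
Step 2: f(52) creates local score = 52 * 2 = 104.
Step 3: Global score unchanged because no global keyword. result = 2

The answer is 2.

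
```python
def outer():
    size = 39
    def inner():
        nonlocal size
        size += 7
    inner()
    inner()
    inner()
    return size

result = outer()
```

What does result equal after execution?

Step 1: size starts at 39.
Step 2: inner() is called 3 times, each adding 7.
Step 3: size = 39 + 7 * 3 = 60

The answer is 60.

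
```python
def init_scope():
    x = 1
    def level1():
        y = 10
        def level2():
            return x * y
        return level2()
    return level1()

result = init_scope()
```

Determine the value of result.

Step 1: x = 1 in init_scope. y = 10 in level1.
Step 2: level2() reads x = 1 and y = 10 from enclosing scopes.
Step 3: result = 1 * 10 = 10

The answer is 10.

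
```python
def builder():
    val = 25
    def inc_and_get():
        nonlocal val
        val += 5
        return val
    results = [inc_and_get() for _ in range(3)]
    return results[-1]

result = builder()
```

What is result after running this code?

Step 1: val = 25.
Step 2: Three calls to inc_and_get(), each adding 5.
Step 3: Last value = 25 + 5 * 3 = 40

The answer is 40.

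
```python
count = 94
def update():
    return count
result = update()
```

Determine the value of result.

Step 1: count = 94 is defined in the global scope.
Step 2: update() looks up count. No local count exists, so Python checks the global scope via LEGB rule and finds count = 94.
Step 3: result = 94

The answer is 94.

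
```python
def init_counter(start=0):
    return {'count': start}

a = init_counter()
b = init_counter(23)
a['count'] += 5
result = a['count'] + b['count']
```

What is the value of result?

Step 1: init_counter() returns a new dict each call (immutable default 0).
Step 2: a = {'count': 0}, b = {'count': 23}.
Step 3: a['count'] += 5 = 5. result = 5 + 23 = 28

The answer is 28.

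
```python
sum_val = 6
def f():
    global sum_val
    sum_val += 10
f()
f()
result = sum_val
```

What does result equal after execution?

Step 1: sum_val = 6.
Step 2: First f(): sum_val = 6 + 10 = 16.
Step 3: Second f(): sum_val = 16 + 10 = 26. result = 26

The answer is 26.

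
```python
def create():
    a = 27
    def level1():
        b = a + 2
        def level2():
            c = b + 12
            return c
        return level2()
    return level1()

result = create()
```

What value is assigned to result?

Step 1: a = 27. b = a + 2 = 29.
Step 2: c = b + 12 = 29 + 12 = 41.
Step 3: result = 41

The answer is 41.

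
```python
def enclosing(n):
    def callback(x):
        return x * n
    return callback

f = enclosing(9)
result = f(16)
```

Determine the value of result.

Step 1: enclosing(9) creates a closure capturing n = 9.
Step 2: f(16) computes 16 * 9 = 144.
Step 3: result = 144

The answer is 144.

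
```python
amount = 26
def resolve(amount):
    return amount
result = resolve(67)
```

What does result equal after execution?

Step 1: Global amount = 26.
Step 2: resolve(67) takes parameter amount = 67, which shadows the global.
Step 3: result = 67

The answer is 67.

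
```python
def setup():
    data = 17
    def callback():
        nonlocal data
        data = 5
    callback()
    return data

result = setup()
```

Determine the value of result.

Step 1: setup() sets data = 17.
Step 2: callback() uses nonlocal to reassign data = 5.
Step 3: result = 5

The answer is 5.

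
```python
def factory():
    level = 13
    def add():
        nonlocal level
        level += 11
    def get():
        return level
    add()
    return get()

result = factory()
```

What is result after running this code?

Step 1: level = 13. add() modifies it via nonlocal, get() reads it.
Step 2: add() makes level = 13 + 11 = 24.
Step 3: get() returns 24. result = 24

The answer is 24.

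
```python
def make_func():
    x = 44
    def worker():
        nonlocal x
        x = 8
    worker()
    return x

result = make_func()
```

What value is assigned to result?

Step 1: make_func() sets x = 44.
Step 2: worker() uses nonlocal to reassign x = 8.
Step 3: result = 8

The answer is 8.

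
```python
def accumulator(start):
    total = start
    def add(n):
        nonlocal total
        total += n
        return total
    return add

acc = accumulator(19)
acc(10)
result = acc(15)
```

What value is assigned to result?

Step 1: accumulator(19) creates closure with total = 19.
Step 2: First acc(10): total = 19 + 10 = 29.
Step 3: Second acc(15): total = 29 + 15 = 44. result = 44

The answer is 44.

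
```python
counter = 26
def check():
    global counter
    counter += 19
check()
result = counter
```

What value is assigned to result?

Step 1: counter = 26 globally.
Step 2: check() modifies global counter: counter += 19 = 45.
Step 3: result = 45

The answer is 45.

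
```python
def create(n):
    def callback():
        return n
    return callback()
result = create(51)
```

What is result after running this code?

Step 1: create(51) binds parameter n = 51.
Step 2: callback() looks up n in enclosing scope and finds the parameter n = 51.
Step 3: result = 51

The answer is 51.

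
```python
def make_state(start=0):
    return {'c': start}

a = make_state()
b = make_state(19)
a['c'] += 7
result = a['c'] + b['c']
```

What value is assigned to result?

Step 1: make_state() returns a new dict each call (immutable default 0).
Step 2: a = {'c': 0}, b = {'c': 19}.
Step 3: a['c'] += 7 = 7. result = 7 + 19 = 26

The answer is 26.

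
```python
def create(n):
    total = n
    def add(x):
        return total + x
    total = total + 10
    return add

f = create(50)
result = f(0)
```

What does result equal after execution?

Step 1: create(50) sets total = 50, then total = 50 + 10 = 60.
Step 2: Closures capture by reference, so add sees total = 60.
Step 3: f(0) returns 60 + 0 = 60

The answer is 60.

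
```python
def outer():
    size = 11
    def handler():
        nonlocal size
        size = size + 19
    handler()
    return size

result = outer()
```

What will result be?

Step 1: outer() sets size = 11.
Step 2: handler() uses nonlocal to modify size in outer's scope: size = 11 + 19 = 30.
Step 3: outer() returns the modified size = 30

The answer is 30.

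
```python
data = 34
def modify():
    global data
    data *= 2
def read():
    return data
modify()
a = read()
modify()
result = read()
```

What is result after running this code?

Step 1: data = 34.
Step 2: First modify(): data = 34 * 2 = 68.
Step 3: Second modify(): data = 68 * 2 = 136.
Step 4: read() returns 136

The answer is 136.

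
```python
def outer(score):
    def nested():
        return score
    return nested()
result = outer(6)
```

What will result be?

Step 1: outer(6) binds parameter score = 6.
Step 2: nested() looks up score in enclosing scope and finds the parameter score = 6.
Step 3: result = 6

The answer is 6.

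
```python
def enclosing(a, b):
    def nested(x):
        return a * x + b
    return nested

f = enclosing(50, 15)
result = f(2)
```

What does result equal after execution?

Step 1: enclosing(50, 15) captures a = 50, b = 15.
Step 2: f(2) computes 50 * 2 + 15 = 115.
Step 3: result = 115

The answer is 115.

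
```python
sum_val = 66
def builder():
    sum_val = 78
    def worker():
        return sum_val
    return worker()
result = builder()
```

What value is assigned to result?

Step 1: sum_val = 66 globally, but builder() defines sum_val = 78 locally.
Step 2: worker() looks up sum_val. Not in local scope, so checks enclosing scope (builder) and finds sum_val = 78.
Step 3: result = 78

The answer is 78.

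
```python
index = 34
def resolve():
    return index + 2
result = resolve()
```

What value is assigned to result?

Step 1: index = 34 is defined globally.
Step 2: resolve() looks up index from global scope = 34, then computes 34 + 2 = 36.
Step 3: result = 36

The answer is 36.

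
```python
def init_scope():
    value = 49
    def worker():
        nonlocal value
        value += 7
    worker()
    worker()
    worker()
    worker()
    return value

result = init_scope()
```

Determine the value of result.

Step 1: value starts at 49.
Step 2: worker() is called 4 times, each adding 7.
Step 3: value = 49 + 7 * 4 = 77

The answer is 77.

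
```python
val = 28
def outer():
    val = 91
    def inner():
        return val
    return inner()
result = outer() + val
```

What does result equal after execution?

Step 1: Global val = 28. outer() shadows with val = 91.
Step 2: inner() returns enclosing val = 91. outer() = 91.
Step 3: result = 91 + global val (28) = 119

The answer is 119.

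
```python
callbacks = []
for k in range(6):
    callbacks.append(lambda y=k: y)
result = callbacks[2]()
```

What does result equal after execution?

Step 1: Default argument y=k captures k's value at each iteration.
Step 2: callbacks[2] captured y = 2 when k was 2.
Step 3: result = 2

The answer is 2.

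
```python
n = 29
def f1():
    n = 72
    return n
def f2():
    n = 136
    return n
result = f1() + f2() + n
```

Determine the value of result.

Step 1: Each function shadows global n with its own local.
Step 2: f1() returns 72, f2() returns 136.
Step 3: Global n = 29 is unchanged. result = 72 + 136 + 29 = 237

The answer is 237.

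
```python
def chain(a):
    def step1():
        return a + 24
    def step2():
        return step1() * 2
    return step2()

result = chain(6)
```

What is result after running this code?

Step 1: chain(6) captures a = 6.
Step 2: step2() calls step1() which returns 6 + 24 = 30.
Step 3: step2() returns 30 * 2 = 60

The answer is 60.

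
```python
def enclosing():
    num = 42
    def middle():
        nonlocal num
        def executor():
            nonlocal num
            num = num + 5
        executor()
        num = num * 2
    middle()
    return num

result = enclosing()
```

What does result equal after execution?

Step 1: num = 42.
Step 2: executor() adds 5: num = 42 + 5 = 47.
Step 3: middle() doubles: num = 47 * 2 = 94.
Step 4: result = 94

The answer is 94.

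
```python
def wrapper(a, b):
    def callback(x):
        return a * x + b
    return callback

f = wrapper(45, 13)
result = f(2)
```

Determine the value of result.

Step 1: wrapper(45, 13) captures a = 45, b = 13.
Step 2: f(2) computes 45 * 2 + 13 = 103.
Step 3: result = 103

The answer is 103.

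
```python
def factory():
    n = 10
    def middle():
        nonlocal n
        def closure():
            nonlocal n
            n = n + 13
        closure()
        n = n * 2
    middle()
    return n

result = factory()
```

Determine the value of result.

Step 1: n = 10.
Step 2: closure() adds 13: n = 10 + 13 = 23.
Step 3: middle() doubles: n = 23 * 2 = 46.
Step 4: result = 46

The answer is 46.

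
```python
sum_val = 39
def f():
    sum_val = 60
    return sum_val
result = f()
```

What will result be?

Step 1: Global sum_val = 39.
Step 2: f() creates local sum_val = 60, shadowing the global.
Step 3: Returns local sum_val = 60. result = 60

The answer is 60.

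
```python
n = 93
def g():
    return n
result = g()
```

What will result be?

Step 1: n = 93 is defined in the global scope.
Step 2: g() looks up n. No local n exists, so Python checks the global scope via LEGB rule and finds n = 93.
Step 3: result = 93

The answer is 93.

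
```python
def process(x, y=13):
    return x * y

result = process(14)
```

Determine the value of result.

Step 1: process(14) uses default y = 13.
Step 2: Returns 14 * 13 = 182.
Step 3: result = 182

The answer is 182.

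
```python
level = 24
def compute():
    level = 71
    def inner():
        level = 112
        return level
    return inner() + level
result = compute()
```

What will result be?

Step 1: compute() has local level = 71. inner() has local level = 112.
Step 2: inner() returns its local level = 112.
Step 3: compute() returns 112 + its own level (71) = 183

The answer is 183.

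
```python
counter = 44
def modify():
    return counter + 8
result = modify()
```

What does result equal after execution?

Step 1: counter = 44 is defined globally.
Step 2: modify() looks up counter from global scope = 44, then computes 44 + 8 = 52.
Step 3: result = 52

The answer is 52.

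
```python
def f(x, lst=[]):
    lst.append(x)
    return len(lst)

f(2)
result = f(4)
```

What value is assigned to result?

Step 1: Mutable default list persists between calls.
Step 2: First call: lst = [2], len = 1. Second call: lst = [2, 4], len = 2.
Step 3: result = 2

The answer is 2.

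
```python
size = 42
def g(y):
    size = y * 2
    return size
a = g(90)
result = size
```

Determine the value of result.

Step 1: Global size = 42.
Step 2: g(90) creates local size = 90 * 2 = 180.
Step 3: Global size unchanged because no global keyword. result = 42

The answer is 42.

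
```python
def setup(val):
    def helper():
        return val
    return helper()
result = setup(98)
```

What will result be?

Step 1: setup(98) binds parameter val = 98.
Step 2: helper() looks up val in enclosing scope and finds the parameter val = 98.
Step 3: result = 98

The answer is 98.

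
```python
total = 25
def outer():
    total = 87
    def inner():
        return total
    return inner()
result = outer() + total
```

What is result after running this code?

Step 1: Global total = 25. outer() shadows with total = 87.
Step 2: inner() returns enclosing total = 87. outer() = 87.
Step 3: result = 87 + global total (25) = 112

The answer is 112.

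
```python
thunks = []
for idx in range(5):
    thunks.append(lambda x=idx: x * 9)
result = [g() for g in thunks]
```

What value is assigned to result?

Step 1: Default arg x=idx captures idx at each iteration.
Step 2: thunks[k] has x defaulting to k, returns k * 9.
Step 3: result = [0, 9, 18, 27, 36]

The answer is [0, 9, 18, 27, 36].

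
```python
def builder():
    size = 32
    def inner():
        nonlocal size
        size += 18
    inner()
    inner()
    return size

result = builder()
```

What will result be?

Step 1: size starts at 32.
Step 2: inner() is called 2 times, each adding 18.
Step 3: size = 32 + 18 * 2 = 68

The answer is 68.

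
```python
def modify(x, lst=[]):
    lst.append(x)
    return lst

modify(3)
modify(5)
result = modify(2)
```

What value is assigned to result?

Step 1: Mutable default argument gotcha! The list [] is created once.
Step 2: Each call appends to the SAME list: [3], [3, 5], [3, 5, 2].
Step 3: result = [3, 5, 2]

The answer is [3, 5, 2].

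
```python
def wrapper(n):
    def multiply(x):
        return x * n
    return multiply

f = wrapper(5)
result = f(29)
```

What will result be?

Step 1: wrapper(5) returns multiply closure with n = 5.
Step 2: f(29) computes 29 * 5 = 145.
Step 3: result = 145

The answer is 145.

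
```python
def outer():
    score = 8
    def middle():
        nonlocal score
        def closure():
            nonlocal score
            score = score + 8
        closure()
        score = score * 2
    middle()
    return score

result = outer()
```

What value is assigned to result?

Step 1: score = 8.
Step 2: closure() adds 8: score = 8 + 8 = 16.
Step 3: middle() doubles: score = 16 * 2 = 32.
Step 4: result = 32

The answer is 32.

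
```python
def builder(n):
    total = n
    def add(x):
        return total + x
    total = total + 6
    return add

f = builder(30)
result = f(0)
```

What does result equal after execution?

Step 1: builder(30) sets total = 30, then total = 30 + 6 = 36.
Step 2: Closures capture by reference, so add sees total = 36.
Step 3: f(0) returns 36 + 0 = 36

The answer is 36.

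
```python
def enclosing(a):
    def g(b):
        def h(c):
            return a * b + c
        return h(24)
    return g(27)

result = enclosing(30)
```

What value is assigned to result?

Step 1: a = 30, b = 27, c = 24.
Step 2: h() computes a * b + c = 30 * 27 + 24 = 834.
Step 3: result = 834

The answer is 834.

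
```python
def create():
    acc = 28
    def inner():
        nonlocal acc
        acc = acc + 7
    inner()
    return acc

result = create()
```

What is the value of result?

Step 1: create() sets acc = 28.
Step 2: inner() uses nonlocal to modify acc in create's scope: acc = 28 + 7 = 35.
Step 3: create() returns the modified acc = 35

The answer is 35.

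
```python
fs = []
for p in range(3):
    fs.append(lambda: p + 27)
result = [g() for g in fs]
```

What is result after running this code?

Step 1: All lambdas capture p by reference. After the loop, p = 2.
Step 2: Each call returns 2 + 27 = 29.
Step 3: result = [29, 29, 29]

The answer is [29, 29, 29].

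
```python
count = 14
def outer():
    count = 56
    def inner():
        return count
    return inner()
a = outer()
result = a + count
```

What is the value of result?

Step 1: outer() has local count = 56. inner() reads from enclosing.
Step 2: outer() returns 56. Global count = 14 unchanged.
Step 3: result = 56 + 14 = 70

The answer is 70.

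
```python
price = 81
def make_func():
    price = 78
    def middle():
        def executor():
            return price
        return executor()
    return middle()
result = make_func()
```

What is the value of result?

Step 1: make_func() defines price = 78. middle() and executor() have no local price.
Step 2: executor() checks local (none), enclosing middle() (none), enclosing make_func() and finds price = 78.
Step 3: result = 78

The answer is 78.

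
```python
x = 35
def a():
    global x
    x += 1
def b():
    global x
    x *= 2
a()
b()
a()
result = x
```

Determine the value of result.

Step 1: x = 35.
Step 2: a(): x = 35 + 1 = 36.
Step 3: b(): x = 36 * 2 = 72.
Step 4: a(): x = 72 + 1 = 73

The answer is 73.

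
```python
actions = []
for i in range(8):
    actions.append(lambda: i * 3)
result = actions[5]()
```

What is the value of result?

Step 1: All lambdas reference the same variable i (late binding).
Step 2: After the loop, i = 7. Every lambda returns i * 3.
Step 3: actions[5]() = 7 * 3 = 21

The answer is 21.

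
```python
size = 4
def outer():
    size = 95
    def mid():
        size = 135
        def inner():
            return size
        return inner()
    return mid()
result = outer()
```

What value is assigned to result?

Step 1: Three levels of shadowing: global 4, outer 95, mid 135.
Step 2: inner() finds size = 135 in enclosing mid() scope.
Step 3: result = 135

The answer is 135.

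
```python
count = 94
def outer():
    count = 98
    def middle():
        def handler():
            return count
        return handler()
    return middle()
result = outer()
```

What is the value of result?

Step 1: outer() defines count = 98. middle() and handler() have no local count.
Step 2: handler() checks local (none), enclosing middle() (none), enclosing outer() and finds count = 98.
Step 3: result = 98

The answer is 98.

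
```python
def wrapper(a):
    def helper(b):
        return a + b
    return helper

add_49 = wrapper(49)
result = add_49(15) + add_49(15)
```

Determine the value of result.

Step 1: add_49 captures a = 49.
Step 2: add_49(15) = 49 + 15 = 64, called twice.
Step 3: result = 64 + 64 = 128

The answer is 128.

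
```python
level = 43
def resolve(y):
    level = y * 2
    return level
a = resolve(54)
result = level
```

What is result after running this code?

Step 1: Global level = 43.
Step 2: resolve(54) creates local level = 54 * 2 = 108.
Step 3: Global level unchanged because no global keyword. result = 43

The answer is 43.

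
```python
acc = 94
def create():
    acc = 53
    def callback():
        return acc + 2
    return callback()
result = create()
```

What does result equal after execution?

Step 1: create() shadows global acc with acc = 53.
Step 2: callback() finds acc = 53 in enclosing scope, computes 53 + 2 = 55.
Step 3: result = 55

The answer is 55.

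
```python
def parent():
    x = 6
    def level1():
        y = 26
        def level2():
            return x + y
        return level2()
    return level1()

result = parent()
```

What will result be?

Step 1: x = 6 in parent. y = 26 in level1.
Step 2: level2() reads x = 6 and y = 26 from enclosing scopes.
Step 3: result = 6 + 26 = 32

The answer is 32.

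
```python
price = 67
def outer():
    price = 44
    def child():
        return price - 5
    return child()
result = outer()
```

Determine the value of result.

Step 1: outer() shadows global price with price = 44.
Step 2: child() finds price = 44 in enclosing scope, computes 44 - 5 = 39.
Step 3: result = 39

The answer is 39.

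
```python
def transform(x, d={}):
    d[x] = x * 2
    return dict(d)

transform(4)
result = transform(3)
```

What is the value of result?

Step 1: Mutable default dict is shared across calls.
Step 2: First call adds 4: 8. Second call adds 3: 6.
Step 3: result = {4: 8, 3: 6}

The answer is {4: 8, 3: 6}.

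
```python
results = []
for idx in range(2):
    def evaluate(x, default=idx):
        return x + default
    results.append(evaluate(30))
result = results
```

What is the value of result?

Step 1: Default argument default=idx is evaluated at function definition time.
Step 2: Each iteration creates evaluate with default = current idx value.
Step 3: evaluate(30) returns 30 + default. results = [30, 31]

The answer is [30, 31].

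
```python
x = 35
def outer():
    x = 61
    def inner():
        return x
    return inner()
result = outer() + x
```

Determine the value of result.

Step 1: Global x = 35. outer() shadows with x = 61.
Step 2: inner() returns enclosing x = 61. outer() = 61.
Step 3: result = 61 + global x (35) = 96

The answer is 96.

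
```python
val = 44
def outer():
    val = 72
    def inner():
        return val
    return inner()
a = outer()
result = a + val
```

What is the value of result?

Step 1: outer() has local val = 72. inner() reads from enclosing.
Step 2: outer() returns 72. Global val = 44 unchanged.
Step 3: result = 72 + 44 = 116

The answer is 116.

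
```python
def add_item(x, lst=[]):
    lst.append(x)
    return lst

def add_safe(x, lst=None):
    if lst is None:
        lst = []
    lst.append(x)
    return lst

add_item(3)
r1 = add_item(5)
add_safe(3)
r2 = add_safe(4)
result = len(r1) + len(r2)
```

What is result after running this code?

Step 1: add_item shares mutable default: after 2 calls, lst = [3, 5], len = 2.
Step 2: add_safe creates fresh list each time: r2 = [4], len = 1.
Step 3: result = 2 + 1 = 3

The answer is 3.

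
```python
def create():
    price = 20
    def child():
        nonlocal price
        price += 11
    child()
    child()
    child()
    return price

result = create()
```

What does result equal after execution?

Step 1: price starts at 20.
Step 2: child() is called 3 times, each adding 11.
Step 3: price = 20 + 11 * 3 = 53

The answer is 53.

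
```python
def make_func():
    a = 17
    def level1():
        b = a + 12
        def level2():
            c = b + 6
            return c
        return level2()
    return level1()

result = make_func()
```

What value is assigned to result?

Step 1: a = 17. b = a + 12 = 29.
Step 2: c = b + 6 = 29 + 6 = 35.
Step 3: result = 35

The answer is 35.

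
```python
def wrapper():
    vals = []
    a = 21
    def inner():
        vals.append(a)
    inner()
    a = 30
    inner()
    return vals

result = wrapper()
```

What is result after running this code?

Step 1: a = 21. inner() appends current a to vals.
Step 2: First inner(): appends 21. Then a = 30.
Step 3: Second inner(): appends 30 (closure sees updated a). result = [21, 30]

The answer is [21, 30].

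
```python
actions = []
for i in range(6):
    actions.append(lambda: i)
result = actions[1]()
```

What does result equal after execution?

Step 1: The loop creates 6 lambdas, all referencing the same variable i.
Step 2: After the loop, i = 5 (final value).
Step 3: actions[1]() looks up i at call time and finds 5. This is the late binding gotcha. result = 5

The answer is 5.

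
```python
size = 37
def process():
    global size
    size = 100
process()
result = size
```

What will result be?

Step 1: size = 37 globally.
Step 2: process() declares global size and sets it to 100.
Step 3: After process(), global size = 100. result = 100

The answer is 100.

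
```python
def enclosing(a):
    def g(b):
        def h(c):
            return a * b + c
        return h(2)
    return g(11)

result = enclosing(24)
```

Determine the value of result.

Step 1: a = 24, b = 11, c = 2.
Step 2: h() computes a * b + c = 24 * 11 + 2 = 266.
Step 3: result = 266

The answer is 266.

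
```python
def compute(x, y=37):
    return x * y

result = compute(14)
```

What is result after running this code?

Step 1: compute(14) uses default y = 37.
Step 2: Returns 14 * 37 = 518.
Step 3: result = 518

The answer is 518.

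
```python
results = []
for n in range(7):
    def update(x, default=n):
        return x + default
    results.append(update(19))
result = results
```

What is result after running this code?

Step 1: Default argument default=n is evaluated at function definition time.
Step 2: Each iteration creates update with default = current n value.
Step 3: update(19) returns 19 + default. results = [19, 20, 21, 22, 23, 24, 25]

The answer is [19, 20, 21, 22, 23, 24, 25].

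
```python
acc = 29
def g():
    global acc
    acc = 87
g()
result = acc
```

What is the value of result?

Step 1: acc = 29 globally.
Step 2: g() declares global acc and sets it to 87.
Step 3: After g(), global acc = 87. result = 87

The answer is 87.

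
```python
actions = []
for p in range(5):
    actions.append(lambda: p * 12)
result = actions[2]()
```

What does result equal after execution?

Step 1: All lambdas reference the same variable p (late binding).
Step 2: After the loop, p = 4. Every lambda returns p * 12.
Step 3: actions[2]() = 4 * 12 = 48

The answer is 48.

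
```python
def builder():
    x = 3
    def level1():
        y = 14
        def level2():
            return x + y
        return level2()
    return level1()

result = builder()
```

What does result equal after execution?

Step 1: x = 3 in builder. y = 14 in level1.
Step 2: level2() reads x = 3 and y = 14 from enclosing scopes.
Step 3: result = 3 + 14 = 17

The answer is 17.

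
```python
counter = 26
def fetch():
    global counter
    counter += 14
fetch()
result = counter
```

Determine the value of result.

Step 1: counter = 26 globally.
Step 2: fetch() modifies global counter: counter += 14 = 40.
Step 3: result = 40

The answer is 40.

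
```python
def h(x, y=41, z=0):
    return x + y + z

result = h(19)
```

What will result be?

Step 1: h(19) uses defaults y = 41, z = 0.
Step 2: Returns 19 + 41 + 0 = 60.
Step 3: result = 60

The answer is 60.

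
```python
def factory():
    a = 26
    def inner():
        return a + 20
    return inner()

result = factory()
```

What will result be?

Step 1: factory() defines a = 26.
Step 2: inner() reads a = 26 from enclosing scope, returns 26 + 20 = 46.
Step 3: result = 46

The answer is 46.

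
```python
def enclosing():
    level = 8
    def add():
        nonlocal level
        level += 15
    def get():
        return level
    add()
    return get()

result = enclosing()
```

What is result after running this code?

Step 1: level = 8. add() modifies it via nonlocal, get() reads it.
Step 2: add() makes level = 8 + 15 = 23.
Step 3: get() returns 23. result = 23

The answer is 23.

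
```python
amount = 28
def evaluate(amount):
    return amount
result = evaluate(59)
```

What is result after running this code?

Step 1: Global amount = 28.
Step 2: evaluate(59) takes parameter amount = 59, which shadows the global.
Step 3: result = 59

The answer is 59.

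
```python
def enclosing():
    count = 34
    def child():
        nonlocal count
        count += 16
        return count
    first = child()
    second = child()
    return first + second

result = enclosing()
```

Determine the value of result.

Step 1: count starts at 34.
Step 2: First call: count = 34 + 16 = 50, returns 50.
Step 3: Second call: count = 50 + 16 = 66, returns 66.
Step 4: result = 50 + 66 = 116

The answer is 116.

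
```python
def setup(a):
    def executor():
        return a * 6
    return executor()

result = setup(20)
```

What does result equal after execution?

Step 1: setup(20) binds parameter a = 20.
Step 2: executor() accesses a = 20 from enclosing scope.
Step 3: result = 20 * 6 = 120

The answer is 120.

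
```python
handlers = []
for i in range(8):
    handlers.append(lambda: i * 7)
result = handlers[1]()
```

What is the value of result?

Step 1: All lambdas reference the same variable i (late binding).
Step 2: After the loop, i = 7. Every lambda returns i * 7.
Step 3: handlers[1]() = 7 * 7 = 49

The answer is 49.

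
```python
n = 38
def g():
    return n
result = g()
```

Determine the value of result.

Step 1: n = 38 is defined in the global scope.
Step 2: g() looks up n. No local n exists, so Python checks the global scope via LEGB rule and finds n = 38.
Step 3: result = 38

The answer is 38.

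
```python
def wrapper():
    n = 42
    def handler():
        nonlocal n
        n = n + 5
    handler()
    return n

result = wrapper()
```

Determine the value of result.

Step 1: wrapper() sets n = 42.
Step 2: handler() uses nonlocal to modify n in wrapper's scope: n = 42 + 5 = 47.
Step 3: wrapper() returns the modified n = 47

The answer is 47.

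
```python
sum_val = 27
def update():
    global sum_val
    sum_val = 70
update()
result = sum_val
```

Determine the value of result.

Step 1: sum_val = 27 globally.
Step 2: update() declares global sum_val and sets it to 70.
Step 3: After update(), global sum_val = 70. result = 70

The answer is 70.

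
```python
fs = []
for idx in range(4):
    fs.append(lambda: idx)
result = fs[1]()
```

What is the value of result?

Step 1: The loop creates 4 lambdas, all referencing the same variable idx.
Step 2: After the loop, idx = 3 (final value).
Step 3: fs[1]() looks up idx at call time and finds 3. This is the late binding gotcha. result = 3

The answer is 3.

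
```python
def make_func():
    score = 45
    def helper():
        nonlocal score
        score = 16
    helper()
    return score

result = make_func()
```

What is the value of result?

Step 1: make_func() sets score = 45.
Step 2: helper() uses nonlocal to reassign score = 16.
Step 3: result = 16

The answer is 16.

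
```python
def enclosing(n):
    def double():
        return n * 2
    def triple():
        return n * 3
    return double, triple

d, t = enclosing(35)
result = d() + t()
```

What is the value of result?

Step 1: Both closures capture the same n = 35.
Step 2: d() = 35 * 2 = 70, t() = 35 * 3 = 105.
Step 3: result = 70 + 105 = 175

The answer is 175.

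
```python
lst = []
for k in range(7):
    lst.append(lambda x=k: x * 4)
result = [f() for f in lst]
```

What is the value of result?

Step 1: Default arg x=k captures k at each iteration.
Step 2: lst[k] has x defaulting to k, returns k * 4.
Step 3: result = [0, 4, 8, 12, 16, 20, 24]

The answer is [0, 4, 8, 12, 16, 20, 24].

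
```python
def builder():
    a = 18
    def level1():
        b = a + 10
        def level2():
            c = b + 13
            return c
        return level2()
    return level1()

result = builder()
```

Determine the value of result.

Step 1: a = 18. b = a + 10 = 28.
Step 2: c = b + 13 = 28 + 13 = 41.
Step 3: result = 41

The answer is 41.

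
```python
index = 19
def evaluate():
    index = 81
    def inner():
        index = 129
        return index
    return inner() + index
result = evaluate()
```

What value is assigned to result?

Step 1: evaluate() has local index = 81. inner() has local index = 129.
Step 2: inner() returns its local index = 129.
Step 3: evaluate() returns 129 + its own index (81) = 210

The answer is 210.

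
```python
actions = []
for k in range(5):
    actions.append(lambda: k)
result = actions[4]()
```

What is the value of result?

Step 1: The loop creates 5 lambdas, all referencing the same variable k.
Step 2: After the loop, k = 4 (final value).
Step 3: actions[4]() looks up k at call time and finds 4. This is the late binding gotcha. result = 4

The answer is 4.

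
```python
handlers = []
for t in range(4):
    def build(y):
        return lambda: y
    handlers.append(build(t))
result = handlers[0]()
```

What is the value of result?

Step 1: build(t) creates a new scope capturing y = t at call time.
Step 2: handlers[0] = build(0), so its lambda captures y = 0.
Step 3: result = 0 (closure factory fixes late binding)

The answer is 0.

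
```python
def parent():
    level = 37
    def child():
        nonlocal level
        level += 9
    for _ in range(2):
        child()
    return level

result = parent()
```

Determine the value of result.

Step 1: level = 37.
Step 2: child() is called 2 times in a loop, each adding 9 via nonlocal.
Step 3: level = 37 + 9 * 2 = 55

The answer is 55.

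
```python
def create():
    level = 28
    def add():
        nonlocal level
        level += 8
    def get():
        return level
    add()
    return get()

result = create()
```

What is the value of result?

Step 1: level = 28. add() modifies it via nonlocal, get() reads it.
Step 2: add() makes level = 28 + 8 = 36.
Step 3: get() returns 36. result = 36

The answer is 36.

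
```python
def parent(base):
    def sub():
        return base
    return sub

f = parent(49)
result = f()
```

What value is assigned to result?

Step 1: parent(49) creates closure capturing base = 49.
Step 2: f() returns the captured base = 49.
Step 3: result = 49

The answer is 49.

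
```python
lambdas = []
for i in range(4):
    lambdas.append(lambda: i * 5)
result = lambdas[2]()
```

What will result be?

Step 1: All lambdas reference the same variable i (late binding).
Step 2: After the loop, i = 3. Every lambda returns i * 5.
Step 3: lambdas[2]() = 3 * 5 = 15

The answer is 15.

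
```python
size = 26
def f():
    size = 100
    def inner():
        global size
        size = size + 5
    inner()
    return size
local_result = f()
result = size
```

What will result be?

Step 1: Global size = 26. f() creates local size = 100.
Step 2: inner() declares global size and adds 5: global size = 26 + 5 = 31.
Step 3: f() returns its local size = 100 (unaffected by inner).
Step 4: result = global size = 31

The answer is 31.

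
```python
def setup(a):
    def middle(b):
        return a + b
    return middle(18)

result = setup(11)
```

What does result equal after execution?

Step 1: setup(11) passes a = 11.
Step 2: middle(18) has b = 18, reads a = 11 from enclosing.
Step 3: result = 11 + 18 = 29

The answer is 29.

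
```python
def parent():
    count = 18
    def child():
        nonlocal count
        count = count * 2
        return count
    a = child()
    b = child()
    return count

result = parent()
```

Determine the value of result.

Step 1: count starts at 18.
Step 2: First child(): count = 18 * 2 = 36.
Step 3: Second child(): count = 36 * 2 = 72.
Step 4: result = 72

The answer is 72.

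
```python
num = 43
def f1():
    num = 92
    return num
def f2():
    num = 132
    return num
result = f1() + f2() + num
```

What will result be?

Step 1: Each function shadows global num with its own local.
Step 2: f1() returns 92, f2() returns 132.
Step 3: Global num = 43 is unchanged. result = 92 + 132 + 43 = 267

The answer is 267.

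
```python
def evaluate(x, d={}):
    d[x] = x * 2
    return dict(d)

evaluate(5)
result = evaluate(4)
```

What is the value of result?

Step 1: Mutable default dict is shared across calls.
Step 2: First call adds 5: 10. Second call adds 4: 8.
Step 3: result = {5: 10, 4: 8}

The answer is {5: 10, 4: 8}.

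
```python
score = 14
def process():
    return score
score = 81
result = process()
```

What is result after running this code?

Step 1: score is first set to 14, then reassigned to 81.
Step 2: process() is called after the reassignment, so it looks up the current global score = 81.
Step 3: result = 81

The answer is 81.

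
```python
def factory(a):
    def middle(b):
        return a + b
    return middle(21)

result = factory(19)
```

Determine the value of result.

Step 1: factory(19) passes a = 19.
Step 2: middle(21) has b = 21, reads a = 19 from enclosing.
Step 3: result = 19 + 21 = 40

The answer is 40.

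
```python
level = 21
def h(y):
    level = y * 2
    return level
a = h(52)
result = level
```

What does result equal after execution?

Step 1: Global level = 21.
Step 2: h(52) creates local level = 52 * 2 = 104.
Step 3: Global level unchanged because no global keyword. result = 21

The answer is 21.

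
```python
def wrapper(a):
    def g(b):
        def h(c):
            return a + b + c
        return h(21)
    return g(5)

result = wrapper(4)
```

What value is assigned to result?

Step 1: a = 4, b = 5, c = 21 across three nested scopes.
Step 2: h() accesses all three via LEGB rule.
Step 3: result = 4 + 5 + 21 = 30

The answer is 30.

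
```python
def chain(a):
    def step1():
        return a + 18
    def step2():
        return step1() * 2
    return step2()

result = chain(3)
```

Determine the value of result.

Step 1: chain(3) captures a = 3.
Step 2: step2() calls step1() which returns 3 + 18 = 21.
Step 3: step2() returns 21 * 2 = 42

The answer is 42.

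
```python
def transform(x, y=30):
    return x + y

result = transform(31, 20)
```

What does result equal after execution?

Step 1: transform(31, 20) overrides default y with 20.
Step 2: Returns 31 + 20 = 51.
Step 3: result = 51

The answer is 51.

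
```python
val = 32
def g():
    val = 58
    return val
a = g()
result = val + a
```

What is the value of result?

Step 1: Global val = 32. g() returns local val = 58.
Step 2: a = 58. Global val still = 32.
Step 3: result = 32 + 58 = 90

The answer is 90.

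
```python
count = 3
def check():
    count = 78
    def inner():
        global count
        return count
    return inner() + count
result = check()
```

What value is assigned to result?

Step 1: Global count = 3. check() shadows with local count = 78.
Step 2: inner() uses global keyword, so inner() returns global count = 3.
Step 3: check() returns 3 + 78 = 81

The answer is 81.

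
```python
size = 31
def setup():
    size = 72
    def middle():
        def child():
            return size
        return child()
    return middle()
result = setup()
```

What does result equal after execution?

Step 1: setup() defines size = 72. middle() and child() have no local size.
Step 2: child() checks local (none), enclosing middle() (none), enclosing setup() and finds size = 72.
Step 3: result = 72

The answer is 72.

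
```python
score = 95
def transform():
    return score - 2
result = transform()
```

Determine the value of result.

Step 1: score = 95 is defined globally.
Step 2: transform() looks up score from global scope = 95, then computes 95 - 2 = 93.
Step 3: result = 93

The answer is 93.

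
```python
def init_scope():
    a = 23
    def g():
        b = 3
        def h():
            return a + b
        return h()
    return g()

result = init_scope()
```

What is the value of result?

Step 1: init_scope() defines a = 23. g() defines b = 3.
Step 2: h() accesses both from enclosing scopes: a = 23, b = 3.
Step 3: result = 23 + 3 = 26

The answer is 26.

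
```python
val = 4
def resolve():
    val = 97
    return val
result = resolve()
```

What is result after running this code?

Step 1: Global val = 4.
Step 2: resolve() creates local val = 97, shadowing the global.
Step 3: Returns local val = 97. result = 97

The answer is 97.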